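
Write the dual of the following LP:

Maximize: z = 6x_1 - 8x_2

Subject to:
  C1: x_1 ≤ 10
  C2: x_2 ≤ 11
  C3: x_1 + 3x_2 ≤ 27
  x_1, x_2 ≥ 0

Primal max cᵀx s.t. Ax ≤ b, x ≥ 0  →  Dual min bᵀy s.t. Aᵀy ≥ c, y ≥ 0.

Minimize: z = 10y1 + 11y2 + 27y3

Subject to:
  y1 + y3 ≥ 6
  y2 + 3y3 ≥ -8
  y1, y2, y3 ≥ 0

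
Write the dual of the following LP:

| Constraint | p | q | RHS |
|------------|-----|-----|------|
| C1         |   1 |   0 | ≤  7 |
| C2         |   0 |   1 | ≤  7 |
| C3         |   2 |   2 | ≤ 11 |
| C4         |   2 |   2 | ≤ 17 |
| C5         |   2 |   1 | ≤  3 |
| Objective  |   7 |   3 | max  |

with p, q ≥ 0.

Primal max cᵀx s.t. Ax ≤ b, x ≥ 0  →  Dual min bᵀy s.t. Aᵀy ≥ c, y ≥ 0.

Minimize: z = 7y1 + 7y2 + 11y3 + 17y4 + 3y5

Subject to:
  y1 + 2y3 + 2y4 + 2y5 ≥ 7
  y2 + 2y3 + 2y4 + y5 ≥ 3
  y1, y2, y3, y4, y5 ≥ 0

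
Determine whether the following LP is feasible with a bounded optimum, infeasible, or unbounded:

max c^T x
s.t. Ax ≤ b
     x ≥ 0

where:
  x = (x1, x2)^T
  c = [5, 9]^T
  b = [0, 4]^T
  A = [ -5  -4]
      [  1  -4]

Unbounded (objective can increase without bound)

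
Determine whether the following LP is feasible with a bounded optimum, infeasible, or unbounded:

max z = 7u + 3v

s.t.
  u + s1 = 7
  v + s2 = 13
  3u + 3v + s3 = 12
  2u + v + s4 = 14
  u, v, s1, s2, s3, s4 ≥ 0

Feasible with a bounded optimal solution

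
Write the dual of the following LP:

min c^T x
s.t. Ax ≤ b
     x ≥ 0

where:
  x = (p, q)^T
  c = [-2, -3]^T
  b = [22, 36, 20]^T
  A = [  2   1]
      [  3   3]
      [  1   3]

Primal min cᵀx s.t. Ax ≤ b, x ≥ 0  →  Dual max −bᵀy s.t. Aᵀy ≥ −c, y ≥ 0.

Maximize: z = -22y1 - 36y2 - 20y3

Subject to:
  2y1 + 3y2 + y3 ≥ 2
  y1 + 3y2 + 3y3 ≥ 3
  y1, y2, y3 ≥ 0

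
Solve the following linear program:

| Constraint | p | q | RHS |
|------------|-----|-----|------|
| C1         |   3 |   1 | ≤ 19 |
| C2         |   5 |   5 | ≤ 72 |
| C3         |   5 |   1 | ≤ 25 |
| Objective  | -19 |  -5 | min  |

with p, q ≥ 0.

Evaluate the objective at each vertex of the feasible region:
  z(0, 0) = 0
  z(5, 0) = -95
  z(3, 10) = -107  ←
  z(2.3, 12.1) = -104.2
  z(0, 14.4) = -72
The minimum is at p = 3, q = 10.

p = 3, q = 10, z = -107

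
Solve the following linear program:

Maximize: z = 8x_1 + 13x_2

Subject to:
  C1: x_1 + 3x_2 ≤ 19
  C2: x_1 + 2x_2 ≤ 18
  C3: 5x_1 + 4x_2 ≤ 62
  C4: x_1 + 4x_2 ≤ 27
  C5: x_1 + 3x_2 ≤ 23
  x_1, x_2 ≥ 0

Evaluate the objective at each vertex of the feasible region:
  z(0, 0) = 0
  z(12.4, 0) = 99.2
  z(10, 3) = 119  ←
  z(0, 6.333) = 82.33
The maximum is at x_1 = 10, x_2 = 3.

x_1 = 10, x_2 = 3, z = 119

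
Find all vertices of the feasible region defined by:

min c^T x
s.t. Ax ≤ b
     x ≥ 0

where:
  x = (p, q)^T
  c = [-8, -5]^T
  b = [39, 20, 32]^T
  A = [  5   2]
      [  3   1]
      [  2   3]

(0, 0), (6.667, 0), (4, 8), (0, 10.67)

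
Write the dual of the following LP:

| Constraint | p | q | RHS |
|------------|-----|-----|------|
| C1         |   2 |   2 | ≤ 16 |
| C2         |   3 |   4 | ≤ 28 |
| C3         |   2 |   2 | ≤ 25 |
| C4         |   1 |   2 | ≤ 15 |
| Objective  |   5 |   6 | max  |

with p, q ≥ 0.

Primal max cᵀx s.t. Ax ≤ b, x ≥ 0  →  Dual min bᵀy s.t. Aᵀy ≥ c, y ≥ 0.

Minimize: z = 16y1 + 28y2 + 25y3 + 15y4

Subject to:
  2y1 + 3y2 + 2y3 + y4 ≥ 5
  2y1 + 4y2 + 2y3 + 2y4 ≥ 6
  y1, y2, y3, y4 ≥ 0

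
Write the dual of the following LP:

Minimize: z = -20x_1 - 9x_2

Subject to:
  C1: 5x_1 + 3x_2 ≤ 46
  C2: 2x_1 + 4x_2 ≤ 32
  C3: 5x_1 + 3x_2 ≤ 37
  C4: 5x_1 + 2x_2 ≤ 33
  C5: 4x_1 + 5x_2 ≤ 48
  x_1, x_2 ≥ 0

Primal min cᵀx s.t. Ax ≤ b, x ≥ 0  →  Dual max −bᵀy s.t. Aᵀy ≥ −c, y ≥ 0.

Maximize: z = -46y1 - 32y2 - 37y3 - 33y4 - 48y5

Subject to:
  5y1 + 2y2 + 5y3 + 5y4 + 4y5 ≥ 20
  3y1 + 4y2 + 3y3 + 2y4 + 5y5 ≥ 9
  y1, y2, y3, y4, y5 ≥ 0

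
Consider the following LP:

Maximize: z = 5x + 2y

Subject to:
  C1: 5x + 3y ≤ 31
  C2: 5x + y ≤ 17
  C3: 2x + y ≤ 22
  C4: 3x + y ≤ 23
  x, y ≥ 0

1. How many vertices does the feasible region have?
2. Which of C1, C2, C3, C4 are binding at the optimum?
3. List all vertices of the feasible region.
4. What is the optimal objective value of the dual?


1. 4
2. C1, C2
3. (0, 0), (3.4, 0), (2, 7), (0, 10.33)
4. 24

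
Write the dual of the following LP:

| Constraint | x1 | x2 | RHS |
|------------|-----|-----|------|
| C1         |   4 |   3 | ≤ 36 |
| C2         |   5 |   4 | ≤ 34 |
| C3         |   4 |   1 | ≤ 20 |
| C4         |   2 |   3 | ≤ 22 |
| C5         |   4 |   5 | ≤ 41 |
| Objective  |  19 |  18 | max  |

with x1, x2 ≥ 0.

Primal max cᵀx s.t. Ax ≤ b, x ≥ 0  →  Dual min bᵀy s.t. Aᵀy ≥ c, y ≥ 0.

Minimize: z = 36y1 + 34y2 + 20y3 + 22y4 + 41y5

Subject to:
  4y1 + 5y2 + 4y3 + 2y4 + 4y5 ≥ 19
  3y1 + 4y2 + y3 + 3y4 + 5y5 ≥ 18
  y1, y2, y3, y4, y5 ≥ 0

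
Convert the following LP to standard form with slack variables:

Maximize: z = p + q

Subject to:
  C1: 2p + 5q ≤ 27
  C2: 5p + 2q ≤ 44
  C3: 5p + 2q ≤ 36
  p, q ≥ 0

max z = p + q

s.t.
  2p + 5q + s1 = 27
  5p + 2q + s2 = 44
  5p + 2q + s3 = 36
  p, q, s1, s2, s3 ≥ 0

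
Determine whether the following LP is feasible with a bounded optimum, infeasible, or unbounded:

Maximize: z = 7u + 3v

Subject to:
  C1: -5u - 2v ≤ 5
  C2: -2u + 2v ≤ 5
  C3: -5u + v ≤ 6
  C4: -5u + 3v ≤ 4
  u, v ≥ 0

Unbounded (objective can increase without bound)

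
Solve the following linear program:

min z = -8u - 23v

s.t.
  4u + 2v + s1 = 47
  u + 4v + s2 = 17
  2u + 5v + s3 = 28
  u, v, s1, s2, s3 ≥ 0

Evaluate the objective at each vertex of the feasible region:
  z(0, 0) = 0
  z(11.75, 0) = -94
  z(11.19, 1.125) = -115.4
  z(9, 2) = -118  ←
  z(0, 4.25) = -97.75
The minimum is at u = 9, v = 2.

u = 9, v = 2, z = -118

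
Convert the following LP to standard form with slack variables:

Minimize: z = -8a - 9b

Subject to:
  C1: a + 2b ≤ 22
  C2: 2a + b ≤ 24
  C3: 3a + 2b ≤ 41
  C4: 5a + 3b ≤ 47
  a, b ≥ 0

min z = -8a - 9b

s.t.
  a + 2b + s1 = 22
  2a + b + s2 = 24
  3a + 2b + s3 = 41
  5a + 3b + s4 = 47
  a, b, s1, s2, s3, s4 ≥ 0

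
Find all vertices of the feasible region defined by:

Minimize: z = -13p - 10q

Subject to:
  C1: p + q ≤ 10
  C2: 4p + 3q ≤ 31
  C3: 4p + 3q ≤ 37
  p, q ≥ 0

(0, 0), (7.75, 0), (1, 9), (0, 10)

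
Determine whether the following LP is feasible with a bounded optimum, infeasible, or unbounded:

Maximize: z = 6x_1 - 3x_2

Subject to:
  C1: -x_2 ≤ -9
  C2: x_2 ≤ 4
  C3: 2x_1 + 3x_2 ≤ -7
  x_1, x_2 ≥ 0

Infeasible (no feasible solution exists)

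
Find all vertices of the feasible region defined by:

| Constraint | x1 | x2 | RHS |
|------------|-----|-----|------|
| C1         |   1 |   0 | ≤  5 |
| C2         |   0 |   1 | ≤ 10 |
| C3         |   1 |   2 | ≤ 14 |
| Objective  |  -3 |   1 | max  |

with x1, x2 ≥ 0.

(0, 0), (5, 0), (5, 4.5), (0, 7)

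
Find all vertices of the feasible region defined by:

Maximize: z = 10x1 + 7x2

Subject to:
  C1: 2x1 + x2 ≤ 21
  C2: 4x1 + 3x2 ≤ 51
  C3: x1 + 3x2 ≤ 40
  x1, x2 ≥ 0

(0, 0), (10.5, 0), (6, 9), (3.667, 12.11), (0, 13.33)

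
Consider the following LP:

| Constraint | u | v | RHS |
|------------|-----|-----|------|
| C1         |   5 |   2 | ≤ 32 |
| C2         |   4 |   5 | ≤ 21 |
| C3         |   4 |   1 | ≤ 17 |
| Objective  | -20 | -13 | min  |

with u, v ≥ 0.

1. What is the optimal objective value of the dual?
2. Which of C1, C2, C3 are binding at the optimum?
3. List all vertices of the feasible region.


1. -93
2. C2, C3
3. (0, 0), (4.25, 0), (4, 1), (0, 4.2)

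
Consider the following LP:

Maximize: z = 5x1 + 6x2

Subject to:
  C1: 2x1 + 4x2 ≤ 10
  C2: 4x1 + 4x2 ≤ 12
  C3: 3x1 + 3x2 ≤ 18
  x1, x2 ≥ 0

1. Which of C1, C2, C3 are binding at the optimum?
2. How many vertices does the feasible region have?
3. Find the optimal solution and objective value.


1. C1, C2
2. 4
3. x1 = 1, x2 = 2, z = 17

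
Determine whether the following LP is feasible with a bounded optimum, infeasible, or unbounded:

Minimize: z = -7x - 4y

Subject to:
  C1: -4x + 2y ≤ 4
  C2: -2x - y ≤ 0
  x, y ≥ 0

Unbounded (objective can decrease without bound)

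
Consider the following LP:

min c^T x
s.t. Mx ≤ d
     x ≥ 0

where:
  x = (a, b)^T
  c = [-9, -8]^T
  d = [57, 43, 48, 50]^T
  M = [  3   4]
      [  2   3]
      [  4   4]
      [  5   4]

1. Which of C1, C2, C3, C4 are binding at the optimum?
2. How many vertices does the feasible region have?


1. C3, C4
2. 4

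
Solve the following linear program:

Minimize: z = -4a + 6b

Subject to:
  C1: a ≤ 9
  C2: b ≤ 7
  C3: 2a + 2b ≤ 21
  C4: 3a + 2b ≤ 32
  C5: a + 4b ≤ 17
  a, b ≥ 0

Evaluate the objective at each vertex of the feasible region:
  z(0, 0) = 0
  z(9, 0) = -36  ←
  z(9, 1.5) = -27
  z(8.333, 2.167) = -20.33
  z(0, 4.25) = 25.5
The minimum is at a = 9, b = 0.

a = 9, b = 0, z = -36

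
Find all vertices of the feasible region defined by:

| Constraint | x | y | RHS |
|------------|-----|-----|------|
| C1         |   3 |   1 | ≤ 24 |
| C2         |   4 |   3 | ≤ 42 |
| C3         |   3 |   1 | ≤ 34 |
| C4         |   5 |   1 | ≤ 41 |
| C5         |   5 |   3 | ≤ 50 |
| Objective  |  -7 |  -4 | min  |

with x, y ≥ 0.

(0, 0), (8, 0), (6, 6), (0, 14)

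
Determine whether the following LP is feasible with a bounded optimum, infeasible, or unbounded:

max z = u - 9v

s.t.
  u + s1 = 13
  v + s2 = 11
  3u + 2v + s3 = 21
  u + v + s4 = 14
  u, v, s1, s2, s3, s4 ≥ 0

Feasible with a bounded optimal solution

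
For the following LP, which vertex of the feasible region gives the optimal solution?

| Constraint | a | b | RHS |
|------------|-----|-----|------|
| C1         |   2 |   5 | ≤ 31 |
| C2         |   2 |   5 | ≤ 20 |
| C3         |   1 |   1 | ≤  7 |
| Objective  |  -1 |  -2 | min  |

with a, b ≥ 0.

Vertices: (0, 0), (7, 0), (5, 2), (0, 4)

Evaluate the objective at each vertex of the feasible region:
  z(0, 0) = 0
  z(7, 0) = -7
  z(5, 2) = -9  ←
  z(0, 4) = -8
The minimum is at a = 5, b = 2.

(5, 2)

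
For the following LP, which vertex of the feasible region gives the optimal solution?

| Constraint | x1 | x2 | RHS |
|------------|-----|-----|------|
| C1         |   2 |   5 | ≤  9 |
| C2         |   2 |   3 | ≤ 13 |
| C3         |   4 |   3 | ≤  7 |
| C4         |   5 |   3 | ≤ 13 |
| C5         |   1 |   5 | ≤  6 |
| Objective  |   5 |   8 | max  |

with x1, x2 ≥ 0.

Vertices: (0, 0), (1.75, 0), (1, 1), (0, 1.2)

Evaluate the objective at each vertex of the feasible region:
  z(0, 0) = 0
  z(1.75, 0) = 8.75
  z(1, 1) = 13  ←
  z(0, 1.2) = 9.6
The maximum is at x1 = 1, x2 = 1.

(1, 1)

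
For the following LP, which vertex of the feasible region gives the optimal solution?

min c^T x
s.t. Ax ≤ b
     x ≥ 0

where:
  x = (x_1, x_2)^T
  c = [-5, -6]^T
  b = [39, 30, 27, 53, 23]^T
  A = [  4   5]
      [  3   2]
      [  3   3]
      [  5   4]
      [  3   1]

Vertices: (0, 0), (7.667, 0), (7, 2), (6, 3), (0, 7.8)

Evaluate the objective at each vertex of the feasible region:
  z(0, 0) = 0
  z(7.667, 0) = -38.33
  z(7, 2) = -47
  z(6, 3) = -48  ←
  z(0, 7.8) = -46.8
The minimum is at x_1 = 6, x_2 = 3.

(6, 3)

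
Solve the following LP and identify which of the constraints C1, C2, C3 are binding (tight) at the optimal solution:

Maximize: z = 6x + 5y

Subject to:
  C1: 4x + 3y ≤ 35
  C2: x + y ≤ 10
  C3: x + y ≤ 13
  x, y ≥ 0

At x = 5, y = 5, compute slack b - a·x for each constraint:
  C1: 35 − 35 = 0  (binding)
  C2: 10 − 10 = 0  (binding)
  C3: 13 − 10 = 3  (slack)

Optimal: x = 5, y = 5
Binding: C1, C2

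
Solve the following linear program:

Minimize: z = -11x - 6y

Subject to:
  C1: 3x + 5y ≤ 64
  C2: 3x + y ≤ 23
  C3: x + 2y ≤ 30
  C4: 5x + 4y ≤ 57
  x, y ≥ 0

Evaluate the objective at each vertex of the feasible region:
  z(0, 0) = 0
  z(7.667, 0) = -84.33
  z(5, 8) = -103  ←
  z(2.231, 11.46) = -93.31
  z(0, 12.8) = -76.8
The minimum is at x = 5, y = 8.

x = 5, y = 8, z = -103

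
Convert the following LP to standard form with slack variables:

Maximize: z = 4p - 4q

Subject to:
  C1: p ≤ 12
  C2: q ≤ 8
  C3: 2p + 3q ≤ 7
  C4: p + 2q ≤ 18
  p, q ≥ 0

max z = 4p - 4q

s.t.
  p + s1 = 12
  q + s2 = 8
  2p + 3q + s3 = 7
  p + 2q + s4 = 18
  p, q, s1, s2, s3, s4 ≥ 0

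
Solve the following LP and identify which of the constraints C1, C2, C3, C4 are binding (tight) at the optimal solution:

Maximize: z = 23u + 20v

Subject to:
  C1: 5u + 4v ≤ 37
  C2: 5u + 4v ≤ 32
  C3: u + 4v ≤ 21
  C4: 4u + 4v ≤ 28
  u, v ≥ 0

At u = 4, v = 3, compute slack b - a·x for each constraint:
  C1: 37 − 32 = 5  (slack)
  C2: 32 − 32 = 0  (binding)
  C3: 21 − 16 = 5  (slack)
  C4: 28 − 28 = 0  (binding)

Optimal: u = 4, v = 3
Binding: C2, C4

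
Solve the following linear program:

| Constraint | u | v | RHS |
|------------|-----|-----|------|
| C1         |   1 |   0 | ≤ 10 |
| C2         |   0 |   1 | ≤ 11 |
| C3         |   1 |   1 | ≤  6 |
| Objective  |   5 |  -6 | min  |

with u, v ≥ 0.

Evaluate the objective at each vertex of the feasible region:
  z(0, 0) = 0
  z(6, 0) = 30
  z(0, 6) = -36  ←
The minimum is at u = 0, v = 6.

u = 0, v = 6, z = -36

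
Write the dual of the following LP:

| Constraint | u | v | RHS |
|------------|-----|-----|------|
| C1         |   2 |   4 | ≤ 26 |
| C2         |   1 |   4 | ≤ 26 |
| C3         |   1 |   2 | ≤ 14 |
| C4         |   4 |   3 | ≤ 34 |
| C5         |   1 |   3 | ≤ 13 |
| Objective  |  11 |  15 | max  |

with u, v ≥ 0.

Primal max cᵀx s.t. Ax ≤ b, x ≥ 0  →  Dual min bᵀy s.t. Aᵀy ≥ c, y ≥ 0.

Minimize: z = 26y1 + 26y2 + 14y3 + 34y4 + 13y5

Subject to:
  2y1 + y2 + y3 + 4y4 + y5 ≥ 11
  4y1 + 4y2 + 2y3 + 3y4 + 3y5 ≥ 15
  y1, y2, y3, y4, y5 ≥ 0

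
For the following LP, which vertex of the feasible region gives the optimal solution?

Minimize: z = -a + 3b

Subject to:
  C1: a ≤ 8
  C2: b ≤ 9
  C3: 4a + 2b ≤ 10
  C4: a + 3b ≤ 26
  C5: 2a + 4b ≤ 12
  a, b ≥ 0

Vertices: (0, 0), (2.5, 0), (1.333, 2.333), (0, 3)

Evaluate the objective at each vertex of the feasible region:
  z(0, 0) = 0
  z(2.5, 0) = -2.5  ←
  z(1.333, 2.333) = 5.667
  z(0, 3) = 9
The minimum is at a = 2.5, b = 0.

(2.5, 0)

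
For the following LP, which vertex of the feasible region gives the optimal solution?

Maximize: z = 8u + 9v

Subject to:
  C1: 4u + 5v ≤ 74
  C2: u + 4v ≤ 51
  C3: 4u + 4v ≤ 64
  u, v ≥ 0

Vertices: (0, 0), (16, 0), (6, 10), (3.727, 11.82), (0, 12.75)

Evaluate the objective at each vertex of the feasible region:
  z(0, 0) = 0
  z(16, 0) = 128
  z(6, 10) = 138  ←
  z(3.727, 11.82) = 136.2
  z(0, 12.75) = 114.8
The maximum is at u = 6, v = 10.

(6, 10)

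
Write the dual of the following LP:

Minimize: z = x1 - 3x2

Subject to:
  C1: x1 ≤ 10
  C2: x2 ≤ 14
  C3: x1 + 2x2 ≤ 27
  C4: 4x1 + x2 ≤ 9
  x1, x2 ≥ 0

Primal min cᵀx s.t. Ax ≤ b, x ≥ 0  →  Dual max −bᵀy s.t. Aᵀy ≥ −c, y ≥ 0.

Maximize: z = -10y1 - 14y2 - 27y3 - 9y4

Subject to:
  y1 + y3 + 4y4 ≥ -1
  y2 + 2y3 + y4 ≥ 3
  y1, y2, y3, y4 ≥ 0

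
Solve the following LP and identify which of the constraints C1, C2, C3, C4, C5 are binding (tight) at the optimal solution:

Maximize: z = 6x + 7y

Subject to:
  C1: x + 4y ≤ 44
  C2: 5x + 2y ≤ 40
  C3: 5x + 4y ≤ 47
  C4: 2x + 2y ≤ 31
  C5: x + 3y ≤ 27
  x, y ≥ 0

At x = 3, y = 8, compute slack b - a·x for each constraint:
  C1: 44 − 35 = 9  (slack)
  C2: 40 − 31 = 9  (slack)
  C3: 47 − 47 = 0  (binding)
  C4: 31 − 22 = 9  (slack)
  C5: 27 − 27 = 0  (binding)

Optimal: x = 3, y = 8
Binding: C3, C5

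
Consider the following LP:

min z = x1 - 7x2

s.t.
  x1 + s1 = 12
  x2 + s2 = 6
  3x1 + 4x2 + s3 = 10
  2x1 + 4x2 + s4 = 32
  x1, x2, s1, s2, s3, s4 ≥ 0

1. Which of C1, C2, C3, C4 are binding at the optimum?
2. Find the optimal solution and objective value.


1. C3
2. x1 = 0, x2 = 2.5, z = -17.5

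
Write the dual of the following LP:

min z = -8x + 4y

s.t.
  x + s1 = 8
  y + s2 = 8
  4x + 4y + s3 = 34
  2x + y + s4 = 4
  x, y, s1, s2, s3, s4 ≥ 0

Primal min cᵀx s.t. Ax ≤ b, x ≥ 0  →  Dual max −bᵀy s.t. Aᵀy ≥ −c, y ≥ 0.

Maximize: z = -8y1 - 8y2 - 34y3 - 4y4

Subject to:
  y1 + 4y3 + 2y4 ≥ 8
  y2 + 4y3 + y4 ≥ -4
  y1, y2, y3, y4 ≥ 0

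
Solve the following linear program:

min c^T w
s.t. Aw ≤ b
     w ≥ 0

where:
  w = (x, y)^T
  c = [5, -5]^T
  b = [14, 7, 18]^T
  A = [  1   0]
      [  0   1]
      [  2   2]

Evaluate the objective at each vertex of the feasible region:
  z(0, 0) = 0
  z(9, 0) = 45
  z(2, 7) = -25
  z(0, 7) = -35  ←
The minimum is at x = 0, y = 7.

x = 0, y = 7, z = -35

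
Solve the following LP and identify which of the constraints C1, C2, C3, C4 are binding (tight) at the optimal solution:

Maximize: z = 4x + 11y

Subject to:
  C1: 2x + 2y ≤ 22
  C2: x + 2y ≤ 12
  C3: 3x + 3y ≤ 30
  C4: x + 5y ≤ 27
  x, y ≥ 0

At x = 2, y = 5, compute slack b - a·x for each constraint:
  C1: 22 − 14 = 8  (slack)
  C2: 12 − 12 = 0  (binding)
  C3: 30 − 21 = 9  (slack)
  C4: 27 − 27 = 0  (binding)

Optimal: x = 2, y = 5
Binding: C2, C4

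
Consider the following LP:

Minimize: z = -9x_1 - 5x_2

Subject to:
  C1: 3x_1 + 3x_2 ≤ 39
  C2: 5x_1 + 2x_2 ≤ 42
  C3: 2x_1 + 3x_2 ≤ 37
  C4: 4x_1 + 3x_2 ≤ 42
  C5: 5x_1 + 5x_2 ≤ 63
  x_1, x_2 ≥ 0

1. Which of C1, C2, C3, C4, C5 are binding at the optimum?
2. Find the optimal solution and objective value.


1. C2, C4
2. x_1 = 6, x_2 = 6, z = -84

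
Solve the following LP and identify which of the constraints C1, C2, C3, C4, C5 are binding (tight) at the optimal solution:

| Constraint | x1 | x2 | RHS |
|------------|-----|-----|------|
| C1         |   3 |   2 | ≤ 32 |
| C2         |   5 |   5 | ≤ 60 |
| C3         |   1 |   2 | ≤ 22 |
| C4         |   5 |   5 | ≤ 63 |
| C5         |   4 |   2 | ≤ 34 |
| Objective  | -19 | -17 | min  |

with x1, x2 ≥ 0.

At x1 = 5, x2 = 7, compute slack b - a·x for each constraint:
  C1: 32 − 29 = 3  (slack)
  C2: 60 − 60 = 0  (binding)
  C3: 22 − 19 = 3  (slack)
  C4: 63 − 60 = 3  (slack)
  C5: 34 − 34 = 0  (binding)

Optimal: x1 = 5, x2 = 7
Binding: C2, C5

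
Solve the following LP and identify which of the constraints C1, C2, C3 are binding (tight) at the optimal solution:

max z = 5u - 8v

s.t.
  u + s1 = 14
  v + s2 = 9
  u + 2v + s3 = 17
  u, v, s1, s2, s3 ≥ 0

At u = 14, v = 0, compute slack b - a·x for each constraint:
  C1: 14 − 14 = 0  (binding)
  C2: 9 − 0 = 9  (slack)
  C3: 17 − 14 = 3  (slack)

Optimal: u = 14, v = 0
Binding: C1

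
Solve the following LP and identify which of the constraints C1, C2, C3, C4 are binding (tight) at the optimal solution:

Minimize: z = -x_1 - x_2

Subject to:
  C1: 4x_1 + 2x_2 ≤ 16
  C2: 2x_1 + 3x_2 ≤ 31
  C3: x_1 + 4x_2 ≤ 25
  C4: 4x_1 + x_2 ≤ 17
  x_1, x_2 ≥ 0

At x_1 = 1, x_2 = 6, compute slack b - a·x for each constraint:
  C1: 16 − 16 = 0  (binding)
  C2: 31 − 20 = 11  (slack)
  C3: 25 − 25 = 0  (binding)
  C4: 17 − 10 = 7  (slack)

Optimal: x_1 = 1, x_2 = 6
Binding: C1, C3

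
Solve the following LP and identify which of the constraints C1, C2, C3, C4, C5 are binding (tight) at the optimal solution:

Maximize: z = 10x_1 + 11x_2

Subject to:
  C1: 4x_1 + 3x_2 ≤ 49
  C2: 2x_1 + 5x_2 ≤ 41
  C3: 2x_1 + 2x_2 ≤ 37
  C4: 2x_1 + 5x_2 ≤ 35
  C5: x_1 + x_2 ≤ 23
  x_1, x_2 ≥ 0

At x_1 = 10, x_2 = 3, compute slack b - a·x for each constraint:
  C1: 49 − 49 = 0  (binding)
  C2: 41 − 35 = 6  (slack)
  C3: 37 − 26 = 11  (slack)
  C4: 35 − 35 = 0  (binding)
  C5: 23 − 13 = 10  (slack)

Optimal: x_1 = 10, x_2 = 3
Binding: C1, C4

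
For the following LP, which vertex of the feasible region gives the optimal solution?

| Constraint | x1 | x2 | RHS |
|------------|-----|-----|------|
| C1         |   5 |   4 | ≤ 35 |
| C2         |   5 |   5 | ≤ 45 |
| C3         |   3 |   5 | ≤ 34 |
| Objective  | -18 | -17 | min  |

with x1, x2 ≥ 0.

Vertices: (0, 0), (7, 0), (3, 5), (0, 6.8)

Evaluate the objective at each vertex of the feasible region:
  z(0, 0) = 0
  z(7, 0) = -126
  z(3, 5) = -139  ←
  z(0, 6.8) = -115.6
The minimum is at x1 = 3, x2 = 5.

(3, 5)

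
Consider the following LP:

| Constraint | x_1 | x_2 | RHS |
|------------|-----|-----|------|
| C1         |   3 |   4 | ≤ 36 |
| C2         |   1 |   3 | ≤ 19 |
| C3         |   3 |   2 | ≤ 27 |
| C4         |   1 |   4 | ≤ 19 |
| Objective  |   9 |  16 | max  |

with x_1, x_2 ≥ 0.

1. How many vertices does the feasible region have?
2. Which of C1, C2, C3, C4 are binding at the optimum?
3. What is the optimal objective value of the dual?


1. 4
2. C3, C4
3. 111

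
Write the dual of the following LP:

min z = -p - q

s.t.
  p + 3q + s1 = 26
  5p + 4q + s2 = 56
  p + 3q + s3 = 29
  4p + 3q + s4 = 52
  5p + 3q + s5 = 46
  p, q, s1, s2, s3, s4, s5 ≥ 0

Primal min cᵀx s.t. Ax ≤ b, x ≥ 0  →  Dual max −bᵀy s.t. Aᵀy ≥ −c, y ≥ 0.

Maximize: z = -26y1 - 56y2 - 29y3 - 52y4 - 46y5

Subject to:
  y1 + 5y2 + y3 + 4y4 + 5y5 ≥ 1
  3y1 + 4y2 + 3y3 + 3y4 + 3y5 ≥ 1
  y1, y2, y3, y4, y5 ≥ 0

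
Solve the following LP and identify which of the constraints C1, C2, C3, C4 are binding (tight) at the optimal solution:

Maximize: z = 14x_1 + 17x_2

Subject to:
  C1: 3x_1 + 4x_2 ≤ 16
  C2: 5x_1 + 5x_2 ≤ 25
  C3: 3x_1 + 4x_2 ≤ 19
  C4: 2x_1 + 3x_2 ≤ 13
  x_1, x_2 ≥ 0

At x_1 = 4, x_2 = 1, compute slack b - a·x for each constraint:
  C1: 16 − 16 = 0  (binding)
  C2: 25 − 25 = 0  (binding)
  C3: 19 − 16 = 3  (slack)
  C4: 13 − 11 = 2  (slack)

Optimal: x_1 = 4, x_2 = 1
Binding: C1, C2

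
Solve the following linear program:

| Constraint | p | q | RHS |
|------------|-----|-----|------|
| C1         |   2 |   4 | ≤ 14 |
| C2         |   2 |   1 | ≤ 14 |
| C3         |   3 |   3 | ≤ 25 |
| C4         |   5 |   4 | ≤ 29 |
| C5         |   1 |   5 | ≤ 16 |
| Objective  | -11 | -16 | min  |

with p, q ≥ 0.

Evaluate the objective at each vertex of the feasible region:
  z(0, 0) = 0
  z(5.8, 0) = -63.8
  z(5, 1) = -71  ←
  z(1, 3) = -59
  z(0, 3.2) = -51.2
The minimum is at p = 5, q = 1.

p = 5, q = 1, z = -71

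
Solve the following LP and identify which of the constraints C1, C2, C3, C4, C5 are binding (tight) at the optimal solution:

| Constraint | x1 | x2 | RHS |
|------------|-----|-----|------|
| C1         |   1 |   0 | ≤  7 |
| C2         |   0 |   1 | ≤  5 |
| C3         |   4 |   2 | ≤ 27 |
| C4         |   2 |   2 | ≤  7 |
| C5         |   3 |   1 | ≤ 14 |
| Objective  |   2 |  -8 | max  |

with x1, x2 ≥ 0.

At x1 = 3.5, x2 = 0, compute slack b - a·x for each constraint:
  C1: 7 − 3.5 = 3.5  (slack)
  C2: 5 − 0 = 5  (slack)
  C3: 27 − 14 = 13  (slack)
  C4: 7 − 7 = 0  (binding)
  C5: 14 − 10.5 = 3.5  (slack)

Optimal: x1 = 3.5, x2 = 0
Binding: C4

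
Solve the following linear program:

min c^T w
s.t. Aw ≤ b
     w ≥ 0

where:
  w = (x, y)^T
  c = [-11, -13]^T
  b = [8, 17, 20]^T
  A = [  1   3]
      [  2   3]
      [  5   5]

Evaluate the objective at each vertex of the feasible region:
  z(0, 0) = 0
  z(4, 0) = -44
  z(2, 2) = -48  ←
  z(0, 2.667) = -34.67
The minimum is at x = 2, y = 2.

x = 2, y = 2, z = -48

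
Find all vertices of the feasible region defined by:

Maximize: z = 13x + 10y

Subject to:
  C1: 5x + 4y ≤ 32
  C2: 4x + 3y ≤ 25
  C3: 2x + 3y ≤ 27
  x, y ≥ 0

(0, 0), (6.25, 0), (4, 3), (0, 8)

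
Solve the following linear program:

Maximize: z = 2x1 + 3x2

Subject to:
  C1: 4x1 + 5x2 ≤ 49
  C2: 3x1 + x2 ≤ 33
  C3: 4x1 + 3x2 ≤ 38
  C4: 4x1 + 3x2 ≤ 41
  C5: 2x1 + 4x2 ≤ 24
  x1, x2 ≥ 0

Evaluate the objective at each vertex of the feasible region:
  z(0, 0) = 0
  z(9.5, 0) = 19
  z(8, 2) = 22  ←
  z(0, 6) = 18
The maximum is at x1 = 8, x2 = 2.

x1 = 8, x2 = 2, z = 22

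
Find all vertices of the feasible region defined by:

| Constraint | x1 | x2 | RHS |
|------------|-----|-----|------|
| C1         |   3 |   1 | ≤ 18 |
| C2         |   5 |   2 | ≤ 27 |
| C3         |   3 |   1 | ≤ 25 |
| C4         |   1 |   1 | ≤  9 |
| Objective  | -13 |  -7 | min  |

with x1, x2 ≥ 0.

(0, 0), (5.4, 0), (3, 6), (0, 9)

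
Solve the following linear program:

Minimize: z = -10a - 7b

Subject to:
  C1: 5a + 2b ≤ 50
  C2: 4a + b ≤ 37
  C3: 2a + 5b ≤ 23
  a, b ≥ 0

Evaluate the objective at each vertex of the feasible region:
  z(0, 0) = 0
  z(9.25, 0) = -92.5
  z(9, 1) = -97  ←
  z(0, 4.6) = -32.2
The minimum is at a = 9, b = 1.

a = 9, b = 1, z = -97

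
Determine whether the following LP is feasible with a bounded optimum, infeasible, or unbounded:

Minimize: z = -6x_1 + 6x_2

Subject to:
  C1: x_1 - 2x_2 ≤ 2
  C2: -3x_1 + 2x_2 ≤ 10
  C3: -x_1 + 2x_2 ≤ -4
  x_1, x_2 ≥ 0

Infeasible (no feasible solution exists)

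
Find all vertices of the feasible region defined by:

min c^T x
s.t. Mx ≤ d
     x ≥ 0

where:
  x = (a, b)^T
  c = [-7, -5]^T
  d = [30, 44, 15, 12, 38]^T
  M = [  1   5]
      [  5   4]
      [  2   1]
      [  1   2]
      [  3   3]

(0, 0), (7.5, 0), (6, 3), (0, 6)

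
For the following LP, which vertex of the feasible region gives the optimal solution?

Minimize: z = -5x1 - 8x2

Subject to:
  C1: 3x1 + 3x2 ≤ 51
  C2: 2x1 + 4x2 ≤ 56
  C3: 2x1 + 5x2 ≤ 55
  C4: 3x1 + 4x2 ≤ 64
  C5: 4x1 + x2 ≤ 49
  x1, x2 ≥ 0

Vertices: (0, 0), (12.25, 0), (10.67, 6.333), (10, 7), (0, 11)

Evaluate the objective at each vertex of the feasible region:
  z(0, 0) = 0
  z(12.25, 0) = -61.25
  z(10.67, 6.333) = -104
  z(10, 7) = -106  ←
  z(0, 11) = -88
The minimum is at x1 = 10, x2 = 7.

(10, 7)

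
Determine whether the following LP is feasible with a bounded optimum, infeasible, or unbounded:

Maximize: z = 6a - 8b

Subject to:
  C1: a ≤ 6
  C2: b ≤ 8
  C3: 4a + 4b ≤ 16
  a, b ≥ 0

Feasible with a bounded optimal solution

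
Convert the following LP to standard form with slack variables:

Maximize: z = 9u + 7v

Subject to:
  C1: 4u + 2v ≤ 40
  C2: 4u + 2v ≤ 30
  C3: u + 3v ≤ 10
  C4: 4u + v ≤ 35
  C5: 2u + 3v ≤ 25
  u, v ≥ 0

max z = 9u + 7v

s.t.
  4u + 2v + s1 = 40
  4u + 2v + s2 = 30
  u + 3v + s3 = 10
  4u + v + s4 = 35
  2u + 3v + s5 = 25
  u, v, s1, s2, s3, s4, s5 ≥ 0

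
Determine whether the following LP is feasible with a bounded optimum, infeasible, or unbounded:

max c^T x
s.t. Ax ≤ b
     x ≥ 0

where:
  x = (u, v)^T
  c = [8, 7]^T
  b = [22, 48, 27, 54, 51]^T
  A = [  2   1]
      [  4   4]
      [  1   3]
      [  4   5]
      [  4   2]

Feasible with a bounded optimal solution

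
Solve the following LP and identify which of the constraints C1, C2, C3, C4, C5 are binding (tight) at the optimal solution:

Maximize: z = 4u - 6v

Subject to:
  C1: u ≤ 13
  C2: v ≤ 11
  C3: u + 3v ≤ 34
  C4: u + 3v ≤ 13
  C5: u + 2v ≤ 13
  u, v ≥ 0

At u = 13, v = 0, compute slack b - a·x for each constraint:
  C1: 13 − 13 = 0  (binding)
  C2: 11 − 0 = 11  (slack)
  C3: 34 − 13 = 21  (slack)
  C4: 13 − 13 = 0  (binding)
  C5: 13 − 13 = 0  (binding)

Optimal: u = 13, v = 0
Binding: C1, C4, C5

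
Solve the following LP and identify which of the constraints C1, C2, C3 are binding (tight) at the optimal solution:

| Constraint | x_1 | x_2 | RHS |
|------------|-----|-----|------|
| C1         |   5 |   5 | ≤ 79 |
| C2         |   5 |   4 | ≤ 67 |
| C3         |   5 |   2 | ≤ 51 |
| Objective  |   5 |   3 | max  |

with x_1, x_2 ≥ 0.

At x_1 = 7, x_2 = 8, compute slack b - a·x for each constraint:
  C1: 79 − 75 = 4  (slack)
  C2: 67 − 67 = 0  (binding)
  C3: 51 − 51 = 0  (binding)

Optimal: x_1 = 7, x_2 = 8
Binding: C2, C3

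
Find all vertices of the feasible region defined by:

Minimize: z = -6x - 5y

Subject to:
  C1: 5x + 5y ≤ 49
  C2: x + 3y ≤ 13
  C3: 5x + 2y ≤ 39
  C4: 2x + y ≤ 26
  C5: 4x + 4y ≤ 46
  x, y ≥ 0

(0, 0), (7.8, 0), (7, 2), (0, 4.333)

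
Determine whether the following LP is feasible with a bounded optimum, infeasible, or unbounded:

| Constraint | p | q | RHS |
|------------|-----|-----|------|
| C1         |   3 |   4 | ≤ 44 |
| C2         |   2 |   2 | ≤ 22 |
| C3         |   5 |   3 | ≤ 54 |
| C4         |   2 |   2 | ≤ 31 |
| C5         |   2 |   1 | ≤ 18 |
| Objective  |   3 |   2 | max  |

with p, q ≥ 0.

Feasible with a bounded optimal solution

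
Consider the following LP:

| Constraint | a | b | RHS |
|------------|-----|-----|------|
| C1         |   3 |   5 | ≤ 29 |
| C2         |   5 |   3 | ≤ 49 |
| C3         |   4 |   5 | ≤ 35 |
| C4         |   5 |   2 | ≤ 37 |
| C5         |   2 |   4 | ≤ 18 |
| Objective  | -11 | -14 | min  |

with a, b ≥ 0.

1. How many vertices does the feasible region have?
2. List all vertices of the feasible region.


1. 4
2. (0, 0), (7.4, 0), (7, 1), (0, 4.5)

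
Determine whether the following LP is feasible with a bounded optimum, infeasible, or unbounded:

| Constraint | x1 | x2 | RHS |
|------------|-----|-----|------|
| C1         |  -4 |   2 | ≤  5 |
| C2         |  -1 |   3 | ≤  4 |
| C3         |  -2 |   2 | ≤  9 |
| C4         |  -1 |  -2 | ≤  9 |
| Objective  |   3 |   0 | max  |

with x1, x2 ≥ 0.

Unbounded (objective can increase without bound)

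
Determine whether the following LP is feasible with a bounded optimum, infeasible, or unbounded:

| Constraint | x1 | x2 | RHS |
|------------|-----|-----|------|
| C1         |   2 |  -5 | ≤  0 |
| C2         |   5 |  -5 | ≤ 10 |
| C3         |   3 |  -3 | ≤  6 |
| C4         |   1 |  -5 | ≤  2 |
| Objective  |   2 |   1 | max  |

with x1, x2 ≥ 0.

Unbounded (objective can increase without bound)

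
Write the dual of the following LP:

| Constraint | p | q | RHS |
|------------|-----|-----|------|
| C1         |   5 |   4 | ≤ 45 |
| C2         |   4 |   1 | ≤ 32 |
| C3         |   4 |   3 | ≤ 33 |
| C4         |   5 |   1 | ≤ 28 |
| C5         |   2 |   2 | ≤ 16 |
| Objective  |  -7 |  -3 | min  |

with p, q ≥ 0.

Primal min cᵀx s.t. Ax ≤ b, x ≥ 0  →  Dual max −bᵀy s.t. Aᵀy ≥ −c, y ≥ 0.

Maximize: z = -45y1 - 32y2 - 33y3 - 28y4 - 16y5

Subject to:
  5y1 + 4y2 + 4y3 + 5y4 + 2y5 ≥ 7
  4y1 + y2 + 3y3 + y4 + 2y5 ≥ 3
  y1, y2, y3, y4, y5 ≥ 0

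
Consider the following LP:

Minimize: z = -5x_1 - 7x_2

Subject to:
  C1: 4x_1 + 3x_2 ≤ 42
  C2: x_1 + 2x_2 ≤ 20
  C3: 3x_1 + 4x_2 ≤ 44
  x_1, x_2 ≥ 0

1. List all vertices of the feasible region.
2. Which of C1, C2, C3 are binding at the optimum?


1. (0, 0), (10.5, 0), (5.143, 7.143), (4, 8), (0, 10)
2. C2, C3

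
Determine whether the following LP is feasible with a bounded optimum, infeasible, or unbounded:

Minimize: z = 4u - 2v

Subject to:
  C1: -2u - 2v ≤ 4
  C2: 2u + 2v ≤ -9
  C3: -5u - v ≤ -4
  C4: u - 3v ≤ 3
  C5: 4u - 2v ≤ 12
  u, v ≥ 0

Infeasible (no feasible solution exists)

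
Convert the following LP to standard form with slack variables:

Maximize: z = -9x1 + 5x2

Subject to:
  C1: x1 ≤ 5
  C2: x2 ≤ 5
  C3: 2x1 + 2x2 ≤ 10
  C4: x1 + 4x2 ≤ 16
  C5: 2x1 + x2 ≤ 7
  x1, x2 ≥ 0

max z = -9x1 + 5x2

s.t.
  x1 + s1 = 5
  x2 + s2 = 5
  2x1 + 2x2 + s3 = 10
  x1 + 4x2 + s4 = 16
  2x1 + x2 + s5 = 7
  x1, x2, s1, s2, s3, s4, s5 ≥ 0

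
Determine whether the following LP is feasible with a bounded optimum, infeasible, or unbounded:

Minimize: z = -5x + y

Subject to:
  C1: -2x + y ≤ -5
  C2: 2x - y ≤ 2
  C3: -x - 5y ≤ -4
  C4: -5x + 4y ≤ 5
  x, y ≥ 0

Infeasible (no feasible solution exists)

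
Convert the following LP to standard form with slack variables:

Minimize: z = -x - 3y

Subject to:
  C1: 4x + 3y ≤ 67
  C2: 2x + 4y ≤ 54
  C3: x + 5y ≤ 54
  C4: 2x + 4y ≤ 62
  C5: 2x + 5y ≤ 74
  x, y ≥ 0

min z = -x - 3y

s.t.
  4x + 3y + s1 = 67
  2x + 4y + s2 = 54
  x + 5y + s3 = 54
  2x + 4y + s4 = 62
  2x + 5y + s5 = 74
  x, y, s1, s2, s3, s4, s5 ≥ 0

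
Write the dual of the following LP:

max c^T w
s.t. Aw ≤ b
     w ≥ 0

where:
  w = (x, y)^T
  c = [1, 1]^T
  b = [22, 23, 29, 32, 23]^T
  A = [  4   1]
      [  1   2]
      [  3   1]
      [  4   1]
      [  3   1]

Primal max cᵀx s.t. Ax ≤ b, x ≥ 0  →  Dual min bᵀy s.t. Aᵀy ≥ c, y ≥ 0.

Minimize: z = 22y1 + 23y2 + 29y3 + 32y4 + 23y5

Subject to:
  4y1 + y2 + 3y3 + 4y4 + 3y5 ≥ 1
  y1 + 2y2 + y3 + y4 + y5 ≥ 1
  y1, y2, y3, y4, y5 ≥ 0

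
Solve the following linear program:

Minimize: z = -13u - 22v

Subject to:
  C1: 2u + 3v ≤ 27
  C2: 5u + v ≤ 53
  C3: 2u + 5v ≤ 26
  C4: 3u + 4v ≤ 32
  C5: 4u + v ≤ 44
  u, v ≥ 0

Evaluate the objective at each vertex of the feasible region:
  z(0, 0) = 0
  z(10.6, 0) = -137.8
  z(10.59, 0.05882) = -138.9
  z(8, 2) = -148  ←
  z(0, 5.2) = -114.4
The minimum is at u = 8, v = 2.

u = 8, v = 2, z = -148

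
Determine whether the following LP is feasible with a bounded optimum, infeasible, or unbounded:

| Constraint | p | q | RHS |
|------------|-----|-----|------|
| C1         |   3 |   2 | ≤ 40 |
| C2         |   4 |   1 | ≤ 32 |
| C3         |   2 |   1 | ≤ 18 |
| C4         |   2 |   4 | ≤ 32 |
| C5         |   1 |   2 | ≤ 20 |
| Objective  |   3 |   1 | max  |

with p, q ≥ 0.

Feasible with a bounded optimal solution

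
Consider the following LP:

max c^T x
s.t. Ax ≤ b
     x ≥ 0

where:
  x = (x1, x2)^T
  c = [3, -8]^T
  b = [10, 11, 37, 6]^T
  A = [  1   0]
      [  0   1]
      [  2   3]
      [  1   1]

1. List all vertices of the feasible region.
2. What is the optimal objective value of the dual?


1. (0, 0), (6, 0), (0, 6)
2. 18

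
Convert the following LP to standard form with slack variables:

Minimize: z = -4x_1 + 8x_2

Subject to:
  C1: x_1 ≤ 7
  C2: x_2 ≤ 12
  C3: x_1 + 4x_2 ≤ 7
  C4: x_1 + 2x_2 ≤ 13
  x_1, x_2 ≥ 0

min z = -4x_1 + 8x_2

s.t.
  x_1 + s1 = 7
  x_2 + s2 = 12
  x_1 + 4x_2 + s3 = 7
  x_1 + 2x_2 + s4 = 13
  x_1, x_2, s1, s2, s3, s4 ≥ 0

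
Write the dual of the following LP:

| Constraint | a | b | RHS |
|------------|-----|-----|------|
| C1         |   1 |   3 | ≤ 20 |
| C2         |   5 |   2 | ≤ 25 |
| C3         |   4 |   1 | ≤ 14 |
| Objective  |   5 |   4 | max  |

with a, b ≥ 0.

Primal max cᵀx s.t. Ax ≤ b, x ≥ 0  →  Dual min bᵀy s.t. Aᵀy ≥ c, y ≥ 0.

Minimize: z = 20y1 + 25y2 + 14y3

Subject to:
  y1 + 5y2 + 4y3 ≥ 5
  3y1 + 2y2 + y3 ≥ 4
  y1, y2, y3 ≥ 0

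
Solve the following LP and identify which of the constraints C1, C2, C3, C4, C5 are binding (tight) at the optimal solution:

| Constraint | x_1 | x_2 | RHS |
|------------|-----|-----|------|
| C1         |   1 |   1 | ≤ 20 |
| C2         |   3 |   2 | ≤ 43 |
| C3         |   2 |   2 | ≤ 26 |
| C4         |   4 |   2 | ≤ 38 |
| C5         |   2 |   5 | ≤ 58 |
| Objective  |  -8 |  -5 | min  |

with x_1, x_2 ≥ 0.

At x_1 = 6, x_2 = 7, compute slack b - a·x for each constraint:
  C1: 20 − 13 = 7  (slack)
  C2: 43 − 32 = 11  (slack)
  C3: 26 − 26 = 0  (binding)
  C4: 38 − 38 = 0  (binding)
  C5: 58 − 47 = 11  (slack)

Optimal: x_1 = 6, x_2 = 7
Binding: C3, C4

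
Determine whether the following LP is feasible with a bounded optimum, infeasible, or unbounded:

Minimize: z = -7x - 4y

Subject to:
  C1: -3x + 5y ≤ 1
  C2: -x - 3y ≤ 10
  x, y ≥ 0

Unbounded (objective can decrease without bound)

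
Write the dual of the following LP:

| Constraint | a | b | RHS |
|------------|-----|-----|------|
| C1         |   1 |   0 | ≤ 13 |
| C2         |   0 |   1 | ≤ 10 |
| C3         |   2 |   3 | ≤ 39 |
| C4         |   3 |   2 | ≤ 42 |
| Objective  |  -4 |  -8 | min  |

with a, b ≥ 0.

Primal min cᵀx s.t. Ax ≤ b, x ≥ 0  →  Dual max −bᵀy s.t. Aᵀy ≥ −c, y ≥ 0.

Maximize: z = -13y1 - 10y2 - 39y3 - 42y4

Subject to:
  y1 + 2y3 + 3y4 ≥ 4
  y2 + 3y3 + 2y4 ≥ 8
  y1, y2, y3, y4 ≥ 0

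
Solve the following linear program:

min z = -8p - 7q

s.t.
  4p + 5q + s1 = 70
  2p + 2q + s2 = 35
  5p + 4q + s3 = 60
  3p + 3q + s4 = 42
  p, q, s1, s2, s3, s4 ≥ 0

Evaluate the objective at each vertex of the feasible region:
  z(0, 0) = 0
  z(12, 0) = -96
  z(4, 10) = -102  ←
  z(0, 14) = -98
The minimum is at p = 4, q = 10.

p = 4, q = 10, z = -102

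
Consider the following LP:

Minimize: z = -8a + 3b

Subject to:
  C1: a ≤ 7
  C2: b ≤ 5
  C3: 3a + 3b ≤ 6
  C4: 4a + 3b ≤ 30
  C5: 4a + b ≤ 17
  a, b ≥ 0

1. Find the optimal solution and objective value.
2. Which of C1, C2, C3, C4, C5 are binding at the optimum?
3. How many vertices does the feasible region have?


1. a = 2, b = 0, z = -16
2. C3
3. 3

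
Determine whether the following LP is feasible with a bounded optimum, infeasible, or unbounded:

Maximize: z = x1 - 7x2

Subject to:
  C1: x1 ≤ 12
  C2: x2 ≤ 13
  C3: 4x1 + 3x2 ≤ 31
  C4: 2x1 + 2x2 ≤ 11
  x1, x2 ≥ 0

Feasible with a bounded optimal solution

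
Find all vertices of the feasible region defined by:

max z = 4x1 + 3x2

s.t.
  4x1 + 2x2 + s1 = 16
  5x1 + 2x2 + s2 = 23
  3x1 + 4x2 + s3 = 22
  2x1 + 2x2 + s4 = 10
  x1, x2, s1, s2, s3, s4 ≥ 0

(0, 0), (4, 0), (3, 2), (0, 5)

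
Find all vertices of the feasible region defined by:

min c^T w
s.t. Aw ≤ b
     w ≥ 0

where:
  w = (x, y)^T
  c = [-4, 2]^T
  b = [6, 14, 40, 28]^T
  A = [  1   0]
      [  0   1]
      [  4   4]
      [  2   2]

(0, 0), (6, 0), (6, 4), (0, 10)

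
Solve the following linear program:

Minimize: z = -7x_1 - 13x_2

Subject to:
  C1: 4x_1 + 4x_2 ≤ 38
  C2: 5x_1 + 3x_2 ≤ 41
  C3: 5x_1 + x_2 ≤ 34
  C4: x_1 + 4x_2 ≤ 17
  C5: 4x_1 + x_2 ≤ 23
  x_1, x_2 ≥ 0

Evaluate the objective at each vertex of the feasible region:
  z(0, 0) = 0
  z(5.75, 0) = -40.25
  z(5, 3) = -74  ←
  z(0, 4.25) = -55.25
The minimum is at x_1 = 5, x_2 = 3.

x_1 = 5, x_2 = 3, z = -74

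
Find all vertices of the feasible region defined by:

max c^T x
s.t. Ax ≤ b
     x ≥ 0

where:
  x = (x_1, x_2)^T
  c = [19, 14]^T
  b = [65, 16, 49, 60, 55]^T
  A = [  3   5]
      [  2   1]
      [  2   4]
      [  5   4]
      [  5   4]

(0, 0), (8, 0), (3, 10), (2, 11.25), (0, 12.25)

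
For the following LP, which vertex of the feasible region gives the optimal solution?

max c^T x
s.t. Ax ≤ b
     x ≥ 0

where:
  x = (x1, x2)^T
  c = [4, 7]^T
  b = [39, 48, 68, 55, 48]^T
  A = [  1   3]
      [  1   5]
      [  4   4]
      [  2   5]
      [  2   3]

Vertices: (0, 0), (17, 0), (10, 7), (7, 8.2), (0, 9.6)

Evaluate the objective at each vertex of the feasible region:
  z(0, 0) = 0
  z(17, 0) = 68
  z(10, 7) = 89  ←
  z(7, 8.2) = 85.4
  z(0, 9.6) = 67.2
The maximum is at x1 = 10, x2 = 7.

(10, 7)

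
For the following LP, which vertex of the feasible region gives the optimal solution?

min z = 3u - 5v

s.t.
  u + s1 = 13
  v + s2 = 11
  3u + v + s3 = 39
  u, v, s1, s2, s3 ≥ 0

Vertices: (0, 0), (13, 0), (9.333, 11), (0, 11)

Evaluate the objective at each vertex of the feasible region:
  z(0, 0) = 0
  z(13, 0) = 39
  z(9.333, 11) = -27
  z(0, 11) = -55  ←
The minimum is at u = 0, v = 11.

(0, 11)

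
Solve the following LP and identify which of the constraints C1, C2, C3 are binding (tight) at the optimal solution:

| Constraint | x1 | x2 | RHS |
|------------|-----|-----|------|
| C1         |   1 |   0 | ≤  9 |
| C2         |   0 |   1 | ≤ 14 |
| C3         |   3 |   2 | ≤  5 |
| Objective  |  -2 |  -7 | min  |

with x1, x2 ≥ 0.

At x1 = 0, x2 = 2.5, compute slack b - a·x for each constraint:
  C1: 9 − 0 = 9  (slack)
  C2: 14 − 2.5 = 11.5  (slack)
  C3: 5 − 5 = 0  (binding)

Optimal: x1 = 0, x2 = 2.5
Binding: C3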